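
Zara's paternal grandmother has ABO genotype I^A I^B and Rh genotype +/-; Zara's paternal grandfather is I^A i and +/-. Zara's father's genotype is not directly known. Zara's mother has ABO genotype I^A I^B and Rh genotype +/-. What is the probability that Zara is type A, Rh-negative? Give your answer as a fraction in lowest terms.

Zara's father's ABO genotype from I^A I^B × I^A i: 1/4 I^A I^A, 1/4 I^A I^B, 1/4 I^A i, 1/4 I^B i.
Crossing each possibility with the mother I^A I^B and summing P(type A): 1/4·1/2 + 1/4·1/4 + 1/4·1/2 + 1/4·1/4 = 3/8.
Similarly for Rh via the father's Rh distribution: P(Rh-) = 1/4.
Independent loci: 3/8 × 1/4 = 3/32.

3/32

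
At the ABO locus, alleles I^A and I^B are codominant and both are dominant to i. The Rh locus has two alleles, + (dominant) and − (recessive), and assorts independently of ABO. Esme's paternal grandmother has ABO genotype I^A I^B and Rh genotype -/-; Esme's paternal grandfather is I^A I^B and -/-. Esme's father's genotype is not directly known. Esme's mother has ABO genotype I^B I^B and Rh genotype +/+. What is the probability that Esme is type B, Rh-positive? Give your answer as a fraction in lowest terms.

Esme's father's ABO genotype from I^A I^B × I^A I^B: 1/4 I^A I^A, 1/2 I^A I^B, 1/4 I^B I^B.
Crossing each possibility with the mother I^B I^B and summing P(type B): 1/4·0 + 1/2·1/2 + 1/4·1 = 1/2.
Similarly for Rh via the father's Rh distribution: P(Rh+) = 1.
Independent loci: 1/2 × 1 = 1/2.

1/2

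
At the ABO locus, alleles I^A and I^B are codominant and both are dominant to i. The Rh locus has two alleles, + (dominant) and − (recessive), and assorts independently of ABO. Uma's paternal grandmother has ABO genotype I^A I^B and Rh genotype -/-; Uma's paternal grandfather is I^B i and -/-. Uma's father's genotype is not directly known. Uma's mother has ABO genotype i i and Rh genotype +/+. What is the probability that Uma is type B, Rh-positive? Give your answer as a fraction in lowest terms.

Uma's father's ABO genotype from I^A I^B × I^B i: 1/4 I^A I^B, 1/4 I^A i, 1/4 I^B I^B, 1/4 I^B i.
Crossing each possibility with the mother i i and summing P(type B): 1/4·1/2 + 1/4·0 + 1/4·1 + 1/4·1/2 = 1/2.
Similarly for Rh via the father's Rh distribution: P(Rh+) = 1.
Independent loci: 1/2 × 1 = 1/2.

1/2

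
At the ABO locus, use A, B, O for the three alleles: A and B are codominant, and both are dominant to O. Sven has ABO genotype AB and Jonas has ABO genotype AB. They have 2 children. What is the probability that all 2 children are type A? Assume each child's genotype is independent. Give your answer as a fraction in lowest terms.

ABO cross AB × AB → 1/4 A, 1/4 B, 1/2 AB.
So P(type A) = 1/4 per child.
All 2 independent: (1/4)^2 = 1/16.

1/16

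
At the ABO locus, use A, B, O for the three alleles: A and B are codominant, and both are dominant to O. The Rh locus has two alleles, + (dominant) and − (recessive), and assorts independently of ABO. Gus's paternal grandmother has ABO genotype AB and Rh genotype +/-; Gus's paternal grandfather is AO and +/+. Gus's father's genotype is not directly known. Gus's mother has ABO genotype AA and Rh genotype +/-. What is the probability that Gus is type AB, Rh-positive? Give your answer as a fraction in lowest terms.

7/32

Gus's father's ABO genotype from AB × AO: 1/4 AA, 1/4 AB, 1/4 AO, 1/4 BO.
Crossing each possibility with the mother AA and summing P(type AB): 1/4·0 + 1/4·1/2 + 1/4·0 + 1/4·1/2 = 1/4.
Similarly for Rh via the father's Rh distribution: P(Rh+) = 7/8.
Independent loci: 1/4 × 7/8 = 7/32.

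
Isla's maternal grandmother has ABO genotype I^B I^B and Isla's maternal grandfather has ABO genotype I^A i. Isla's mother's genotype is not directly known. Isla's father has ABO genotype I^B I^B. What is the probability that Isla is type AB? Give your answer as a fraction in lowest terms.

1/4

Isla's mother's ABO genotype from I^B I^B × I^A i: 1/2 I^A I^B, 1/2 I^B i.
Crossing each possibility with the father I^B I^B and summing P(type AB): 1/2·1/2 + 1/2·0 = 1/4.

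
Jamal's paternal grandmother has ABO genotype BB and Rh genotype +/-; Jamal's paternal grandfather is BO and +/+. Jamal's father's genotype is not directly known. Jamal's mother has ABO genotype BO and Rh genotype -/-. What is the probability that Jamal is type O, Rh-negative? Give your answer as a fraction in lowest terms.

1/32

Jamal's father's ABO genotype from BB × BO: 1/2 BB, 1/2 BO.
Crossing each possibility with the mother BO and summing P(type O): 1/2·0 + 1/2·1/4 = 1/8.
Similarly for Rh via the father's Rh distribution: P(Rh-) = 1/4.
Independent loci: 1/8 × 1/4 = 1/32.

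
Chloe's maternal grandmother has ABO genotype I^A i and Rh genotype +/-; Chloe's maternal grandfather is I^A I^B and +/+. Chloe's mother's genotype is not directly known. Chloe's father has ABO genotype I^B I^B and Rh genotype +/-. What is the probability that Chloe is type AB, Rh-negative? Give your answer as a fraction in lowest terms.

1/16

Chloe's mother's ABO genotype from I^A i × I^A I^B: 1/4 I^A I^A, 1/4 I^A I^B, 1/4 I^A i, 1/4 I^B i.
Crossing each possibility with the father I^B I^B and summing P(type AB): 1/4·1 + 1/4·1/2 + 1/4·1/2 + 1/4·0 = 1/2.
Similarly for Rh via the mother's Rh distribution: P(Rh-) = 1/8.
Independent loci: 1/2 × 1/8 = 1/16.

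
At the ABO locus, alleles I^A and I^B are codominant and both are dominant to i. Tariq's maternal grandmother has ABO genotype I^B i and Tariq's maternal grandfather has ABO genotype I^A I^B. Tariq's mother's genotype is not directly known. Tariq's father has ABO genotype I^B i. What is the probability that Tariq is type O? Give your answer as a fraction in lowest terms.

Tariq's mother's ABO genotype from I^B i × I^A I^B: 1/4 I^A I^B, 1/4 I^A i, 1/4 I^B I^B, 1/4 I^B i.
Crossing each possibility with the father I^B i and summing P(type O): 1/4·0 + 1/4·1/4 + 1/4·0 + 1/4·1/4 = 1/8.

1/8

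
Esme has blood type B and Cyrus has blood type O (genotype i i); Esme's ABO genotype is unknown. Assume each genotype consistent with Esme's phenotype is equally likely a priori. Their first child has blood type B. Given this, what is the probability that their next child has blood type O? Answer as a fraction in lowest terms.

1/6

Possible genotypes: Esme ∈ {I^B I^B, I^B i}; Cyrus ∈ {i i}.
Weight each parental genotype pair by prior × P(type-B child):
  I^B I^B × i i: posterior weight 2/3; P(next child type O) = 0.
  I^B i × i i: posterior weight 1/3; P(next child type O) = 1/2.
Weighted sum = 1/6.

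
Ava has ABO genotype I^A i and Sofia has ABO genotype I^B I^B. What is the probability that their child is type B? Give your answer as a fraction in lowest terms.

ABO cross I^A i × I^B I^B → offspring phenotypes: 1/2 B, 1/2 AB.
So P(type B) = 1/2.

1/2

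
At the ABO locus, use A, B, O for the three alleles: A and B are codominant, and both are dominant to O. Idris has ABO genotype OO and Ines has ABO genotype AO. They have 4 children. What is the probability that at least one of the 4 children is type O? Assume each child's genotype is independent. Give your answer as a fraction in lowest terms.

15/16

ABO cross OO × AO → 1/2 O, 1/2 A.
So P(type O) = 1/2 per child.
P(none) = (1/2)^4 = 1/16; P(at least one) = 1 − 1/16 = 15/16.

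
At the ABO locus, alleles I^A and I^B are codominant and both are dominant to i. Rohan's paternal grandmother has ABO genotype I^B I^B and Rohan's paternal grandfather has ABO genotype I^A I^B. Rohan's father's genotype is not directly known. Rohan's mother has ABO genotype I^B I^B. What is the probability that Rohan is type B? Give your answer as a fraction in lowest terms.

3/4

Rohan's father's ABO genotype from I^B I^B × I^A I^B: 1/2 I^A I^B, 1/2 I^B I^B.
Crossing each possibility with the mother I^B I^B and summing P(type B): 1/2·1/2 + 1/2·1 = 3/4.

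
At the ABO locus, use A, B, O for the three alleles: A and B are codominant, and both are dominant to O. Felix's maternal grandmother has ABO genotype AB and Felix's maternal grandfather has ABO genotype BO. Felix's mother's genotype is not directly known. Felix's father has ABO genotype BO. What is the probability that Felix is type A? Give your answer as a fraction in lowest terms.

Felix's mother's ABO genotype from AB × BO: 1/4 AB, 1/4 AO, 1/4 BB, 1/4 BO.
Crossing each possibility with the father BO and summing P(type A): 1/4·1/4 + 1/4·1/4 + 1/4·0 + 1/4·0 = 1/8.

1/8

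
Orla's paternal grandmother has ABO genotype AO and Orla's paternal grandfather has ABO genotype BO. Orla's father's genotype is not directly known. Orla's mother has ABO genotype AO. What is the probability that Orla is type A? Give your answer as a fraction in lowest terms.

1/2

Orla's father's ABO genotype from AO × BO: 1/4 AB, 1/4 AO, 1/4 BO, 1/4 OO.
Crossing each possibility with the mother AO and summing P(type A): 1/4·1/2 + 1/4·3/4 + 1/4·1/4 + 1/4·1/2 = 1/2.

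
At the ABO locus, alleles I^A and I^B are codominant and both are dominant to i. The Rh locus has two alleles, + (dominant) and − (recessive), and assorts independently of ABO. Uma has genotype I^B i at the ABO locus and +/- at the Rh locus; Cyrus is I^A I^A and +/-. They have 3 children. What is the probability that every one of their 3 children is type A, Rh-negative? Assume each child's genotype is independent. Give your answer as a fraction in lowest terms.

1/512

ABO cross I^B i × I^A I^A → 1/2 A, 1/2 AB.
Rh cross +/- × +/- → 3/4 Rh+, 1/4 Rh-; so P(type A, Rh-negative) = 1/2 × 1/4 = 1/8 per child.
All 3 independent: (1/8)^3 = 1/512.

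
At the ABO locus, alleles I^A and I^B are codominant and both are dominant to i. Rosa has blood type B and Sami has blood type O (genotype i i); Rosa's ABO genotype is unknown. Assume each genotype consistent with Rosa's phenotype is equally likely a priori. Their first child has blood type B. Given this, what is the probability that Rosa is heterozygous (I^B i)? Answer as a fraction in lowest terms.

1/3

Possible genotypes: Rosa ∈ {I^B I^B, I^B i}; Sami ∈ {i i}.
Weight each parental genotype pair by prior × P(type-B child):
  I^B I^B × i i: posterior weight 2/3.
  I^B i × i i: posterior weight 1/3.
Sum the posterior weight over pairs where Rosa is I^B i: 1/3.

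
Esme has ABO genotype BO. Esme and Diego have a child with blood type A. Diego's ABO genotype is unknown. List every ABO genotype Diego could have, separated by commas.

For each candidate genotype of Diego, check whether crossing it with BO can produce every observed child phenotype.
  AA → possible child types {A, AB} ✓
  AB → possible child types {A, B, AB} ✓
  AO → possible child types {O, A, B, AB} ✓
  BB → possible child types {B} ✗
  BO → possible child types {O, B} ✗
  OO → possible child types {O, B} ✗

AA, AB, AO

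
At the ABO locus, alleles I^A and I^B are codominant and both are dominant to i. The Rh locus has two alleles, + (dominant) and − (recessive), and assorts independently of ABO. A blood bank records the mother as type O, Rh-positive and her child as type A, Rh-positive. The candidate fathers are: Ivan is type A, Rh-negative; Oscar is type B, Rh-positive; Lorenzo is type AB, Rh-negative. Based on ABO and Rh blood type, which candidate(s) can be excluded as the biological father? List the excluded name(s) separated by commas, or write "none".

A candidate is excluded only if no genotype consistent with his phenotype could produce a type A, Rh-positive child with a type O, Rh-positive mother.
Oscar (type B, Rh+): no genotype consistent with that phenotype can produce a type-A Rh+ child with a type-O mother.

Oscar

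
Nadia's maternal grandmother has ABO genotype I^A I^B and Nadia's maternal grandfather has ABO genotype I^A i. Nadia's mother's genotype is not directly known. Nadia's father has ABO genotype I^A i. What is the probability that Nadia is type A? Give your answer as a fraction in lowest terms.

Nadia's mother's ABO genotype from I^A I^B × I^A i: 1/4 I^A I^A, 1/4 I^A I^B, 1/4 I^A i, 1/4 I^B i.
Crossing each possibility with the father I^A i and summing P(type A): 1/4·1 + 1/4·1/2 + 1/4·3/4 + 1/4·1/4 = 5/8.

5/8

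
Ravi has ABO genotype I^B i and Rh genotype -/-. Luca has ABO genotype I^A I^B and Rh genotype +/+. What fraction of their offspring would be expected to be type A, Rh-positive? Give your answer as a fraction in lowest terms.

ABO cross I^B i × I^A I^B → offspring phenotypes: 1/4 A, 1/2 B, 1/4 AB.
Rh cross -/- × +/+ → 1 Rh+.
Independent loci: P(type A, Rh-positive) = 1/4 × 1 = 1/4.

1/4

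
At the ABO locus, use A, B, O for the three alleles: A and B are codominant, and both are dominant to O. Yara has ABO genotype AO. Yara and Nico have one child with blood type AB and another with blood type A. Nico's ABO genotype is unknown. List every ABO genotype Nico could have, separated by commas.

AB, BO

For each candidate genotype of Nico, check whether crossing it with AO can produce every observed child phenotype.
  AA → possible child types {A} ✗
  AB → possible child types {A, B, AB} ✓
  AO → possible child types {O, A} ✗
  BB → possible child types {B, AB} ✗
  BO → possible child types {O, A, B, AB} ✓
  OO → possible child types {O, A} ✗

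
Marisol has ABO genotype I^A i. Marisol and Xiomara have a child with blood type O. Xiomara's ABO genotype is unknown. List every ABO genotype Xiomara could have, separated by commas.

I^A i, I^B i, i i

For each candidate genotype of Xiomara, check whether crossing it with I^A i can produce every observed child phenotype.
  I^A I^A → possible child types {A} ✗
  I^A I^B → possible child types {A, B, AB} ✗
  I^A i → possible child types {O, A} ✓
  I^B I^B → possible child types {B, AB} ✗
  I^B i → possible child types {O, A, B, AB} ✓
  i i → possible child types {O, A} ✓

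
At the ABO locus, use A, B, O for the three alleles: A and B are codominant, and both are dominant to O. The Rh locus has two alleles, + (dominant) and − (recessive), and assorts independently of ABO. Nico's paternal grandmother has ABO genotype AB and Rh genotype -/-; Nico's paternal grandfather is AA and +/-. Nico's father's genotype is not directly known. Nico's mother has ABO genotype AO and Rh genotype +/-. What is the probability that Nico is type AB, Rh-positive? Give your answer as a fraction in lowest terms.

5/64

Nico's father's ABO genotype from AB × AA: 1/2 AA, 1/2 AB.
Crossing each possibility with the mother AO and summing P(type AB): 1/2·0 + 1/2·1/4 = 1/8.
Similarly for Rh via the father's Rh distribution: P(Rh+) = 5/8.
Independent loci: 1/8 × 5/8 = 5/64.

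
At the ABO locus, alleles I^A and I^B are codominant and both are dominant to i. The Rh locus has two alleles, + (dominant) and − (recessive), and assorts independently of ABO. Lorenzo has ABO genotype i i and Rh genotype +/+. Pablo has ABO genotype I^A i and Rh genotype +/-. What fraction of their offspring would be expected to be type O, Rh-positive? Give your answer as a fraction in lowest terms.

ABO cross i i × I^A i → offspring phenotypes: 1/2 O, 1/2 A.
Rh cross +/+ × +/- → 1 Rh+.
Independent loci: P(type O, Rh-positive) = 1/2 × 1 = 1/2.

1/2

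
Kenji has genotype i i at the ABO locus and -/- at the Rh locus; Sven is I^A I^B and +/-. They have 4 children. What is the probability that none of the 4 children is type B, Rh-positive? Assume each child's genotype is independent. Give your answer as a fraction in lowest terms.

81/256

ABO cross i i × I^A I^B → 1/2 A, 1/2 B.
Rh cross -/- × +/- → 1/2 Rh+, 1/2 Rh-; so P(type B, Rh-positive) = 1/2 × 1/2 = 1/4 per child.
P(not type B, Rh-positive) = 3/4 for one child; (3/4)^4 = 81/256.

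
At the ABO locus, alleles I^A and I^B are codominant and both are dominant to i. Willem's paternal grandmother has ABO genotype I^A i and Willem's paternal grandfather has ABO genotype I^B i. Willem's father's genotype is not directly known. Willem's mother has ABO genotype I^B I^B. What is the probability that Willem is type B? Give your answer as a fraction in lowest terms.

Willem's father's ABO genotype from I^A i × I^B i: 1/4 I^A I^B, 1/4 I^A i, 1/4 I^B i, 1/4 i i.
Crossing each possibility with the mother I^B I^B and summing P(type B): 1/4·1/2 + 1/4·1/2 + 1/4·1 + 1/4·1 = 3/4.

3/4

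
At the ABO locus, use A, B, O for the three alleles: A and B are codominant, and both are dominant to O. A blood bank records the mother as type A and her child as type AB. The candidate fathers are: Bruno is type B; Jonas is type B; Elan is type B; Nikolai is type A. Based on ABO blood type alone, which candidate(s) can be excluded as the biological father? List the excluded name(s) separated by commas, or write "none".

A candidate is excluded only if no genotype consistent with his phenotype could produce a type AB child with a type A mother.
Nikolai (type A): no genotype consistent with that phenotype can produce a type-AB child with a type-A mother.

Nikolai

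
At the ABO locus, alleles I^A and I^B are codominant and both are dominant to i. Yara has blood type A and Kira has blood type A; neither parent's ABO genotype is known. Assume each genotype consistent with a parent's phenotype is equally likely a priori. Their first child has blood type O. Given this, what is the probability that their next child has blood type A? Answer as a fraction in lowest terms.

3/4

Possible genotypes: Yara ∈ {I^A I^A, I^A i}; Kira ∈ {I^A I^A, I^A i}.
Weight each parental genotype pair by prior × P(type-O child):
  I^A i × I^A i: posterior weight 1; P(next child type A) = 3/4.
Weighted sum = 3/4.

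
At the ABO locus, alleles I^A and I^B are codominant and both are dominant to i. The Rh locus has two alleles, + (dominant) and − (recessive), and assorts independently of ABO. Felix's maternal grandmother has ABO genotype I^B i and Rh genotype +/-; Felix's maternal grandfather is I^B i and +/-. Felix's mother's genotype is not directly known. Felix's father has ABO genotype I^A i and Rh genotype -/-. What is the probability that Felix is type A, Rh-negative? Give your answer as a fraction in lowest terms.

Felix's mother's ABO genotype from I^B i × I^B i: 1/4 I^B I^B, 1/2 I^B i, 1/4 i i.
Crossing each possibility with the father I^A i and summing P(type A): 1/4·0 + 1/2·1/4 + 1/4·1/2 = 1/4.
Similarly for Rh via the mother's Rh distribution: P(Rh-) = 1/2.
Independent loci: 1/4 × 1/2 = 1/8.

1/8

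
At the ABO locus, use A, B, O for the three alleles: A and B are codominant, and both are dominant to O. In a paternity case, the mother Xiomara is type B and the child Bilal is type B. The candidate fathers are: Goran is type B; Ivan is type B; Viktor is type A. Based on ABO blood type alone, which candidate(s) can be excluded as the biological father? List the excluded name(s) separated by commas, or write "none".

A candidate is excluded only if no genotype consistent with his phenotype could produce a type B child with a type B mother.
Every candidate has at least one consistent genotype combination, so none can be excluded.

none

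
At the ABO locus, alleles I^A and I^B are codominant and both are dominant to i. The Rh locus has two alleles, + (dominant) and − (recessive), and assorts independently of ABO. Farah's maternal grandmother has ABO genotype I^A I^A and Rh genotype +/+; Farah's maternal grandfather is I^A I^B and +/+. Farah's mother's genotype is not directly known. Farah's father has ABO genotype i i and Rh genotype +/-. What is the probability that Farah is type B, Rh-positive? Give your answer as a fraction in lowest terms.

1/4

Farah's mother's ABO genotype from I^A I^A × I^A I^B: 1/2 I^A I^A, 1/2 I^A I^B.
Crossing each possibility with the father i i and summing P(type B): 1/2·0 + 1/2·1/2 = 1/4.
Similarly for Rh via the mother's Rh distribution: P(Rh+) = 1.
Independent loci: 1/4 × 1 = 1/4.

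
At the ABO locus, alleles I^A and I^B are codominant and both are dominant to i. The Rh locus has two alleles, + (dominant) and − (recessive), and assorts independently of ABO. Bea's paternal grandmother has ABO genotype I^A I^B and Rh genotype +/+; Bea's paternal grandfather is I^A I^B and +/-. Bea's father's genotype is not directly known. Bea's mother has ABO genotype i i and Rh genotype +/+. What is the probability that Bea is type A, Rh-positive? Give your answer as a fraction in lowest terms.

Bea's father's ABO genotype from I^A I^B × I^A I^B: 1/4 I^A I^A, 1/2 I^A I^B, 1/4 I^B I^B.
Crossing each possibility with the mother i i and summing P(type A): 1/4·1 + 1/2·1/2 + 1/4·0 = 1/2.
Similarly for Rh via the father's Rh distribution: P(Rh+) = 1.
Independent loci: 1/2 × 1 = 1/2.

1/2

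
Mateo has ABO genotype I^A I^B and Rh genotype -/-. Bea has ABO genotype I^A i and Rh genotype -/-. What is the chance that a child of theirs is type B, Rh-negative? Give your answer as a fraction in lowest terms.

1/4

ABO cross I^A I^B × I^A i → offspring phenotypes: 1/2 A, 1/4 B, 1/4 AB.
Rh cross -/- × -/- → 1 Rh-.
Independent loci: P(type B, Rh-negative) = 1/4 × 1 = 1/4.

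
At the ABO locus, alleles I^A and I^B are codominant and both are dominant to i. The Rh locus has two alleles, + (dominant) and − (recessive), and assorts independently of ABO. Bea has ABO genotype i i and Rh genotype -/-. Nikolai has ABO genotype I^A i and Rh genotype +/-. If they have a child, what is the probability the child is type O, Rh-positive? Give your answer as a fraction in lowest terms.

1/4

ABO cross i i × I^A i → offspring phenotypes: 1/2 O, 1/2 A.
Rh cross -/- × +/- → 1/2 Rh+, 1/2 Rh-.
Independent loci: P(type O, Rh-positive) = 1/2 × 1/2 = 1/4.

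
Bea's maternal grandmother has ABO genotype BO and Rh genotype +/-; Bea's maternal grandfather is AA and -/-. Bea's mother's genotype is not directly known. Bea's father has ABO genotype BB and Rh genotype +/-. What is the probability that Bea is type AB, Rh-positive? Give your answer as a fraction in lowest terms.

5/16

Bea's mother's ABO genotype from BO × AA: 1/2 AB, 1/2 AO.
Crossing each possibility with the father BB and summing P(type AB): 1/2·1/2 + 1/2·1/2 = 1/2.
Similarly for Rh via the mother's Rh distribution: P(Rh+) = 5/8.
Independent loci: 1/2 × 5/8 = 5/16.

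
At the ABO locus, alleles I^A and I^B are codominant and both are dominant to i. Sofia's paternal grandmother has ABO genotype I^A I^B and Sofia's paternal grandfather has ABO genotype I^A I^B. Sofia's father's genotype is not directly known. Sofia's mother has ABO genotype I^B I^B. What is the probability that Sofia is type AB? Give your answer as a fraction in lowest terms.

Sofia's father's ABO genotype from I^A I^B × I^A I^B: 1/4 I^A I^A, 1/2 I^A I^B, 1/4 I^B I^B.
Crossing each possibility with the mother I^B I^B and summing P(type AB): 1/4·1 + 1/2·1/2 + 1/4·0 = 1/2.

1/2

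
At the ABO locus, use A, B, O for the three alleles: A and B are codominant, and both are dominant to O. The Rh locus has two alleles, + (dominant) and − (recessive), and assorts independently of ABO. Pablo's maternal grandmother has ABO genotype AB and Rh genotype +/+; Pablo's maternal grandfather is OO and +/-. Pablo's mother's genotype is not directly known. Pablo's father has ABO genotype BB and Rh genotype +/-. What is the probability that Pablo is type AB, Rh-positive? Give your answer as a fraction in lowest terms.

Pablo's mother's ABO genotype from AB × OO: 1/2 AO, 1/2 BO.
Crossing each possibility with the father BB and summing P(type AB): 1/2·1/2 + 1/2·0 = 1/4.
Similarly for Rh via the mother's Rh distribution: P(Rh+) = 7/8.
Independent loci: 1/4 × 7/8 = 7/32.

7/32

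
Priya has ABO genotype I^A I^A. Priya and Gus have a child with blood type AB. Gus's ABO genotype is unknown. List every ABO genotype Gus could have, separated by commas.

I^A I^B, I^B I^B, I^B i

For each candidate genotype of Gus, check whether crossing it with I^A I^A can produce every observed child phenotype.
  I^A I^A → possible child types {A} ✗
  I^A I^B → possible child types {A, AB} ✓
  I^A i → possible child types {A} ✗
  I^B I^B → possible child types {AB} ✓
  I^B i → possible child types {A, AB} ✓
  i i → possible child types {A} ✗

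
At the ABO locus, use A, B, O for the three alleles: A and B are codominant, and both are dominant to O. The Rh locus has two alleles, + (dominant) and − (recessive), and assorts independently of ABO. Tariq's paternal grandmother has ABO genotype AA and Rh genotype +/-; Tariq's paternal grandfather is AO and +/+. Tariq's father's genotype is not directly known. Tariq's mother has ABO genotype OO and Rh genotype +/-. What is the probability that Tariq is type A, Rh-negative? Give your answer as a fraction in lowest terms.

3/32

Tariq's father's ABO genotype from AA × AO: 1/2 AA, 1/2 AO.
Crossing each possibility with the mother OO and summing P(type A): 1/2·1 + 1/2·1/2 = 3/4.
Similarly for Rh via the father's Rh distribution: P(Rh-) = 1/8.
Independent loci: 3/4 × 1/8 = 3/32.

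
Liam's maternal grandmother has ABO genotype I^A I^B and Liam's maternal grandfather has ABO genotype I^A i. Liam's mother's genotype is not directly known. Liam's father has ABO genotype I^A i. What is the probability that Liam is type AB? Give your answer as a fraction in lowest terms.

Liam's mother's ABO genotype from I^A I^B × I^A i: 1/4 I^A I^A, 1/4 I^A I^B, 1/4 I^A i, 1/4 I^B i.
Crossing each possibility with the father I^A i and summing P(type AB): 1/4·0 + 1/4·1/4 + 1/4·0 + 1/4·1/4 = 1/8.

1/8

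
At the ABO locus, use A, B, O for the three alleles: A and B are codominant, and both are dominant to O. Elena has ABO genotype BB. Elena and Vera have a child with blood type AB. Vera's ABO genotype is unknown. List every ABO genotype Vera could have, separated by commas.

For each candidate genotype of Vera, check whether crossing it with BB can produce every observed child phenotype.
  AA → possible child types {AB} ✓
  AB → possible child types {B, AB} ✓
  AO → possible child types {B, AB} ✓
  BB → possible child types {B} ✗
  BO → possible child types {B} ✗
  OO → possible child types {B} ✗

AA, AB, AO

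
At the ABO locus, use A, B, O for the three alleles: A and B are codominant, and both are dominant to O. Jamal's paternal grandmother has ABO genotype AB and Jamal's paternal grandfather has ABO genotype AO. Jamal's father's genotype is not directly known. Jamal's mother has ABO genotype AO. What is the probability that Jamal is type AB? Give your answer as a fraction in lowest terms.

Jamal's father's ABO genotype from AB × AO: 1/4 AA, 1/4 AB, 1/4 AO, 1/4 BO.
Crossing each possibility with the mother AO and summing P(type AB): 1/4·0 + 1/4·1/4 + 1/4·0 + 1/4·1/4 = 1/8.

1/8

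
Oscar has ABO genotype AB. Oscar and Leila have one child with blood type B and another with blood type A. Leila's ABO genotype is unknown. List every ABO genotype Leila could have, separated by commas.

For each candidate genotype of Leila, check whether crossing it with AB can produce every observed child phenotype.
  AA → possible child types {A, AB} ✗
  AB → possible child types {A, B, AB} ✓
  AO → possible child types {A, B, AB} ✓
  BB → possible child types {B, AB} ✗
  BO → possible child types {A, B, AB} ✓
  OO → possible child types {A, B} ✓

AB, AO, BO, OO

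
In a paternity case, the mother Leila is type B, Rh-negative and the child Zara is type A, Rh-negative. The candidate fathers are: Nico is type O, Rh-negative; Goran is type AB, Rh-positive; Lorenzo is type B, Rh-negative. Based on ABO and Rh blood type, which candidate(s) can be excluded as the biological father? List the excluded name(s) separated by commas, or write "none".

A candidate is excluded only if no genotype consistent with his phenotype could produce a type A, Rh-negative child with a type B, Rh-negative mother.
Nico (type O, Rh-): no genotype consistent with that phenotype can produce a type-A Rh- child with a type-B mother.
Lorenzo (type B, Rh-): no genotype consistent with that phenotype can produce a type-A Rh- child with a type-B mother.

Nico, Lorenzo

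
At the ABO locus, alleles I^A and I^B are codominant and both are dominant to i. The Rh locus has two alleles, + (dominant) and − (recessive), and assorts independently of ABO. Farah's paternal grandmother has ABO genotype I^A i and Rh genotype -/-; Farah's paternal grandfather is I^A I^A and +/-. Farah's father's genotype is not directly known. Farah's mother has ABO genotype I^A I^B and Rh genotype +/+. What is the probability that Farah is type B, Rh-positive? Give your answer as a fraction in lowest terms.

1/8

Farah's father's ABO genotype from I^A i × I^A I^A: 1/2 I^A I^A, 1/2 I^A i.
Crossing each possibility with the mother I^A I^B and summing P(type B): 1/2·0 + 1/2·1/4 = 1/8.
Similarly for Rh via the father's Rh distribution: P(Rh+) = 1.
Independent loci: 1/8 × 1 = 1/8.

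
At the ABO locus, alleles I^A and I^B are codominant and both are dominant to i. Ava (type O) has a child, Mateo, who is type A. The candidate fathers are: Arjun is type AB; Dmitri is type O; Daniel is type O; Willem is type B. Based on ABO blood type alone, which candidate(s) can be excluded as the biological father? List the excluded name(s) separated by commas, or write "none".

Dmitri, Daniel, Willem

A candidate is excluded only if no genotype consistent with his phenotype could produce a type A child with a type O mother.
Dmitri (type O): no genotype consistent with that phenotype can produce a type-A child with a type-O mother.
Daniel (type O): no genotype consistent with that phenotype can produce a type-A child with a type-O mother.
Willem (type B): no genotype consistent with that phenotype can produce a type-A child with a type-O mother.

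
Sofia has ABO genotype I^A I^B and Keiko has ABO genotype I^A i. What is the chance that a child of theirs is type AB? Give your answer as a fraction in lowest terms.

1/4

ABO cross I^A I^B × I^A i → offspring phenotypes: 1/2 A, 1/4 B, 1/4 AB.
So P(type AB) = 1/4.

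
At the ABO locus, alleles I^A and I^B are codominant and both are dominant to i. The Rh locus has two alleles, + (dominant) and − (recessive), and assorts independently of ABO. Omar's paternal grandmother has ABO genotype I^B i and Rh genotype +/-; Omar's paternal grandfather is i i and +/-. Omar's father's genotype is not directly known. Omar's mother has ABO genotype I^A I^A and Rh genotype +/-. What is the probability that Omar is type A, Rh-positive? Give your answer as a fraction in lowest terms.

9/16

Omar's father's ABO genotype from I^B i × i i: 1/2 I^B i, 1/2 i i.
Crossing each possibility with the mother I^A I^A and summing P(type A): 1/2·1/2 + 1/2·1 = 3/4.
Similarly for Rh via the father's Rh distribution: P(Rh+) = 3/4.
Independent loci: 3/4 × 3/4 = 9/16.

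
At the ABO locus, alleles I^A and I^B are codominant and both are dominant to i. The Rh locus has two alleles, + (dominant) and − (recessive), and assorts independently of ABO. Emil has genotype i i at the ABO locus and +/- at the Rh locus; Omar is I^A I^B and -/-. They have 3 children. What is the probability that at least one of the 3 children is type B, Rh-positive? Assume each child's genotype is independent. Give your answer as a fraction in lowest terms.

ABO cross i i × I^A I^B → 1/2 A, 1/2 B.
Rh cross +/- × -/- → 1/2 Rh+, 1/2 Rh-; so P(type B, Rh-positive) = 1/2 × 1/2 = 1/4 per child.
P(none) = (3/4)^3 = 27/64; P(at least one) = 1 − 27/64 = 37/64.

37/64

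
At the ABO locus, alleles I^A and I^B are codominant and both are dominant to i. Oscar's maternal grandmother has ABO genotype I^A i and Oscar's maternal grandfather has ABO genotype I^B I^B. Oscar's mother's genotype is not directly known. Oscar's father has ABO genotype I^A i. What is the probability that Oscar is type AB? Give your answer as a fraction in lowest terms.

Oscar's mother's ABO genotype from I^A i × I^B I^B: 1/2 I^A I^B, 1/2 I^B i.
Crossing each possibility with the father I^A i and summing P(type AB): 1/2·1/4 + 1/2·1/4 = 1/4.

1/4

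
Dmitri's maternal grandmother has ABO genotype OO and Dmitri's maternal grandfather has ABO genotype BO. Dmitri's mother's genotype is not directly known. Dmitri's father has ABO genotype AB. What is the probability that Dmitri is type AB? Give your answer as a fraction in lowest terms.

1/8

Dmitri's mother's ABO genotype from OO × BO: 1/2 BO, 1/2 OO.
Crossing each possibility with the father AB and summing P(type AB): 1/2·1/4 + 1/2·0 = 1/8.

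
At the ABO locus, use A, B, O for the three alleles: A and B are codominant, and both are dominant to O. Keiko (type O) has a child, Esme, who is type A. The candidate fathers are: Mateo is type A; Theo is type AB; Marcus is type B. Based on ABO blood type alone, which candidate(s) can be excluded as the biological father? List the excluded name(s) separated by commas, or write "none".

Marcus

A candidate is excluded only if no genotype consistent with his phenotype could produce a type A child with a type O mother.
Marcus (type B): no genotype consistent with that phenotype can produce a type-A child with a type-O mother.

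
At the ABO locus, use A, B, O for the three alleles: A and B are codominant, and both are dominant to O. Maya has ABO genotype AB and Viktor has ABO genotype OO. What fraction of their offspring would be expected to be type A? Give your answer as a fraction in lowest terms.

ABO cross AB × OO → offspring phenotypes: 1/2 A, 1/2 B.
So P(type A) = 1/2.

1/2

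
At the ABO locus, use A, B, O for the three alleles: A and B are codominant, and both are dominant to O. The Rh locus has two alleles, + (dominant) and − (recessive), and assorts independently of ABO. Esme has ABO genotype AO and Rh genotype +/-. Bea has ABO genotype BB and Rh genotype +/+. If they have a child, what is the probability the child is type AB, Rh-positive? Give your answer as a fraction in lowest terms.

1/2

ABO cross AO × BB → offspring phenotypes: 1/2 B, 1/2 AB.
Rh cross +/- × +/+ → 1 Rh+.
Independent loci: P(type AB, Rh-positive) = 1/2 × 1 = 1/2.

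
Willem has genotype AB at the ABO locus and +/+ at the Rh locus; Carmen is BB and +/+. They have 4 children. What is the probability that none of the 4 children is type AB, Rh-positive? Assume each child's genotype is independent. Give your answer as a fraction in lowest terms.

ABO cross AB × BB → 1/2 B, 1/2 AB.
Rh cross +/+ × +/+ → 1 Rh+; so P(type AB, Rh-positive) = 1/2 × 1 = 1/2 per child.
P(not type AB, Rh-positive) = 1/2 for one child; (1/2)^4 = 1/16.

1/16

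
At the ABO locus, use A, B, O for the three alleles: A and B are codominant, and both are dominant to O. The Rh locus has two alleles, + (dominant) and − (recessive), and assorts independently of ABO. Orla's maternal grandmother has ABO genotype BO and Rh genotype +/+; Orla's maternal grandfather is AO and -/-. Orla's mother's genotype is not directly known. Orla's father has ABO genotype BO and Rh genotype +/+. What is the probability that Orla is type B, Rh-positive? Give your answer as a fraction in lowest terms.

1/2

Orla's mother's ABO genotype from BO × AO: 1/4 AB, 1/4 AO, 1/4 BO, 1/4 OO.
Crossing each possibility with the father BO and summing P(type B): 1/4·1/2 + 1/4·1/4 + 1/4·3/4 + 1/4·1/2 = 1/2.
Similarly for Rh via the mother's Rh distribution: P(Rh+) = 1.
Independent loci: 1/2 × 1 = 1/2.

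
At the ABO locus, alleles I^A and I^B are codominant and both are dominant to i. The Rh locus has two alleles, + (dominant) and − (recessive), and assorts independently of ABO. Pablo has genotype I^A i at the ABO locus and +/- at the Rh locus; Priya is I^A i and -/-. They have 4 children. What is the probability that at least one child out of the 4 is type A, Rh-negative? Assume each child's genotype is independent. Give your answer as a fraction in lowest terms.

3471/4096

ABO cross I^A i × I^A i → 1/4 O, 3/4 A.
Rh cross +/- × -/- → 1/2 Rh+, 1/2 Rh-; so P(type A, Rh-negative) = 3/4 × 1/2 = 3/8 per child.
P(none) = (5/8)^4 = 625/4096; P(at least one) = 1 − 625/4096 = 3471/4096.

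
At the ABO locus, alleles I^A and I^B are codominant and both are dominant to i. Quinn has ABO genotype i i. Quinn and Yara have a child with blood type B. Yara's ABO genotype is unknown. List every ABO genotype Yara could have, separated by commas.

I^A I^B, I^B I^B, I^B i

For each candidate genotype of Yara, check whether crossing it with i i can produce every observed child phenotype.
  I^A I^A → possible child types {A} ✗
  I^A I^B → possible child types {A, B} ✓
  I^A i → possible child types {O, A} ✗
  I^B I^B → possible child types {B} ✓
  I^B i → possible child types {O, B} ✓
  i i → possible child types {O} ✗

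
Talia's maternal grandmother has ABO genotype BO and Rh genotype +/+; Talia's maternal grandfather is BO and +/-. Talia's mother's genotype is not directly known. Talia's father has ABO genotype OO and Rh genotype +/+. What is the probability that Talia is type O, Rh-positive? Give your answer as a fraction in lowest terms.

1/2

Talia's mother's ABO genotype from BO × BO: 1/4 BB, 1/2 BO, 1/4 OO.
Crossing each possibility with the father OO and summing P(type O): 1/4·0 + 1/2·1/2 + 1/4·1 = 1/2.
Similarly for Rh via the mother's Rh distribution: P(Rh+) = 1.
Independent loci: 1/2 × 1 = 1/2.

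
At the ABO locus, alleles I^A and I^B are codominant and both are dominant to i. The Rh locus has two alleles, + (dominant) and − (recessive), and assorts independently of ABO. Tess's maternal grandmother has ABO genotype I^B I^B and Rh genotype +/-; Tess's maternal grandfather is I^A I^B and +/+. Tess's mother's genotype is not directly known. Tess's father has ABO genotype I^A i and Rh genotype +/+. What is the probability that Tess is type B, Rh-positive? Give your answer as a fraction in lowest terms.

Tess's mother's ABO genotype from I^B I^B × I^A I^B: 1/2 I^A I^B, 1/2 I^B I^B.
Crossing each possibility with the father I^A i and summing P(type B): 1/2·1/4 + 1/2·1/2 = 3/8.
Similarly for Rh via the mother's Rh distribution: P(Rh+) = 1.
Independent loci: 3/8 × 1 = 3/8.

3/8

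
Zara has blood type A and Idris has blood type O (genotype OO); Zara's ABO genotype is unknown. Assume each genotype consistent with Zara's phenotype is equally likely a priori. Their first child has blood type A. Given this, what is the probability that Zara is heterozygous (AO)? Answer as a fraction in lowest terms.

Possible genotypes: Zara ∈ {AA, AO}; Idris ∈ {OO}.
Weight each parental genotype pair by prior × P(type-A child):
  AA × OO: posterior weight 2/3.
  AO × OO: posterior weight 1/3.
Sum the posterior weight over pairs where Zara is AO: 1/3.

1/3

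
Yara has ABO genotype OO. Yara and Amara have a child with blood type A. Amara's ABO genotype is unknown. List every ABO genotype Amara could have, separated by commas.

For each candidate genotype of Amara, check whether crossing it with OO can produce every observed child phenotype.
  AA → possible child types {A} ✓
  AB → possible child types {A, B} ✓
  AO → possible child types {O, A} ✓
  BB → possible child types {B} ✗
  BO → possible child types {O, B} ✗
  OO → possible child types {O} ✗

AA, AB, AO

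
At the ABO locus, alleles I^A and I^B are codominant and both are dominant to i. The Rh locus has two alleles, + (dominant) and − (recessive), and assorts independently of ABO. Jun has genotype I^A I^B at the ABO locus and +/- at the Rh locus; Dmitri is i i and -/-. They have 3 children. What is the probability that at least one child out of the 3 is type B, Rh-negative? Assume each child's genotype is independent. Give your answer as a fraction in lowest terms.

ABO cross I^A I^B × i i → 1/2 A, 1/2 B.
Rh cross +/- × -/- → 1/2 Rh+, 1/2 Rh-; so P(type B, Rh-negative) = 1/2 × 1/2 = 1/4 per child.
P(none) = (3/4)^3 = 27/64; P(at least one) = 1 − 27/64 = 37/64.

37/64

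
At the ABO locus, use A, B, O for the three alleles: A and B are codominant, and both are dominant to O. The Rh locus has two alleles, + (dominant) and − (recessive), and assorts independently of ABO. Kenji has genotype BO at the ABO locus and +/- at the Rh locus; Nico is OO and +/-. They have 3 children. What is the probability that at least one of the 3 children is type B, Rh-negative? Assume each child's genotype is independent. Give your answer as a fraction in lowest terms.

169/512

ABO cross BO × OO → 1/2 O, 1/2 B.
Rh cross +/- × +/- → 3/4 Rh+, 1/4 Rh-; so P(type B, Rh-negative) = 1/2 × 1/4 = 1/8 per child.
P(none) = (7/8)^3 = 343/512; P(at least one) = 1 − 343/512 = 169/512.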